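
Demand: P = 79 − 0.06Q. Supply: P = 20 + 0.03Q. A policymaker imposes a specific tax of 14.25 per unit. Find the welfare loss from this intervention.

Competitive equilibrium: 79 − 0.06Q = 20 + 0.03Q → Q* = 655.5556, P* = 39.6667.
With the tax, the buyer price exceeds the seller price by 14.25: (79 − 0.06Q) − (20 + 0.03Q) = 14.25 → Q' = 497.2222.
ΔQ = 655.5556 − 497.2222 = 158.3334; the wedge equals the tax, 14.25.
Welfare loss = ½ × 158.3334 × 14.25 = 1128.125.

1128.125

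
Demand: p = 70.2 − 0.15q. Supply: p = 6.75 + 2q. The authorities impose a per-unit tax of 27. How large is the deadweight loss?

Competitive equilibrium: 70.2 − 0.15q = 6.75 + 2q → q* = 29.5116, p* = 65.7733.
With the tax, the buyer price exceeds the seller price by 27: (70.2 − 0.15q) − (6.75 + 2q) = 27 → q' = 16.9535.
Δq = 29.5116 − 16.9535 = 12.5581; the wedge equals the tax, 27.
DWL = ½ × 12.5581 × 27 = 169.53.

169.53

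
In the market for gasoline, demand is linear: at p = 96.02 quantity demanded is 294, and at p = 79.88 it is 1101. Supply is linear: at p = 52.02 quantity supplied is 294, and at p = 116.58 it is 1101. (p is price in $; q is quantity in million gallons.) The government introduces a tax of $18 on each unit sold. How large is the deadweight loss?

Demand slope = (79.88 − 96.02)/(1101 − 294) = −0.02, so p = 101.9 − 0.02q.
Supply slope = (116.58 − 52.02)/(1101 − 294) = 0.08, so p = 28.5 + 0.08q.
Competitive equilibrium: 101.9 − 0.02q = 28.5 + 0.08q → q* = 734, p* = 87.22.
With the tax, the buyer price exceeds the seller price by 18: (101.9 − 0.02q) − (28.5 + 0.08q) = 18 → q' = 554.
Δq = 734 − 554 = 180; the wedge equals the tax, 18.
The triangle = ½ × 180 × 18 = $1620 million.

$1620 million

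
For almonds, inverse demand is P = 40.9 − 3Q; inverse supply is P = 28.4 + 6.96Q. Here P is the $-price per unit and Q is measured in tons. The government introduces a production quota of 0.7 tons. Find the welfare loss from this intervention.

Competitive equilibrium: 40.9 − 3Q = 28.4 + 6.96Q → Q* = 1.255, P* = 37.1349.
At Q = 0.7: demand price = 40.9 − 3·0.7 = 38.8; supply price = 28.4 + 6.96·0.7 = 33.272.
ΔQ = 1.255 − 0.7 = 0.555; wedge = 38.8 − 33.272 = 5.528.
Deadweight loss = ½ × 0.555 × 5.528 = $1.53.

$1.53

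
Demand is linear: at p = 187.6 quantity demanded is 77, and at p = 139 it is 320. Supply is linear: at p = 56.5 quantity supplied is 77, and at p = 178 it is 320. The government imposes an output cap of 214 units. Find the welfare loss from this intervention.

885.03

Demand slope = (139 − 187.6)/(320 − 77) = −0.2, so p = 203 − 0.2q.
Supply slope = (178 − 56.5)/(320 − 77) = 0.5, so p = 18 + 0.5q.
Competitive equilibrium: 203 − 0.2q = 18 + 0.5q → q* = 264.2857, p* = 150.1429.
At q = 214: demand price = 203 − 0.2·214 = 160.2; supply price = 18 + 0.5·214 = 125.
Δq = 264.2857 − 214 = 50.2857; wedge = 160.2 − 125 = 35.2.
The triangle = ½ × 50.2857 × 35.2 = 885.03.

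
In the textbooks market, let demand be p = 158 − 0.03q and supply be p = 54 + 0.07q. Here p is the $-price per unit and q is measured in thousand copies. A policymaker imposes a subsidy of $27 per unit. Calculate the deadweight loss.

$3645 thousand

Competitive equilibrium: 158 − 0.03q = 54 + 0.07q → q* = 1040, p* = 126.8.
The subsidy lowers effective supply by 27: p = 27 + 0.07q.
New quantity: 158 − 0.03q = 27 + 0.07q → q' = 1310.
Overproduction Δq = 1310 − 1040 = 270; wedge = subsidy = 27.
DWL = ½ × 270 × 27 = $3645 thousand.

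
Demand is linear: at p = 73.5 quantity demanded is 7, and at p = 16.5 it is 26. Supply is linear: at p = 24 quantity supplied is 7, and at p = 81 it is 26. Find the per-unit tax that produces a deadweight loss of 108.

Demand slope = (16.5 − 73.5)/(26 − 7) = −3, so p = 94.5 − 3q.
Supply slope = (81 − 24)/(26 − 7) = 3, so p = 3 + 3q.
Competitive equilibrium: 94.5 − 3q = 3 + 3q → q* = 15.25, p* = 48.75.
A tax t gives Δq = t/6 and wedge t, so DWL = t²/12.
t²/12 = 108 → t² = 1296 → t = 36.

36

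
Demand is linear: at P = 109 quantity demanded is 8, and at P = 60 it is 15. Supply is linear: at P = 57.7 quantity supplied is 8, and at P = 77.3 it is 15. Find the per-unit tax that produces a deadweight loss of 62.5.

35

Demand slope = (60 − 109)/(15 − 8) = −7, so P = 165 − 7Q.
Supply slope = (77.3 − 57.7)/(15 − 8) = 2.8, so P = 35.3 + 2.8Q.
Competitive equilibrium: 165 − 7Q = 35.3 + 2.8Q → Q* = 13.2347, P* = 72.3571.
A tax t gives ΔQ = t/9.8 and wedge t, so DWL = t²/19.6.
t²/19.6 = 62.5 → t² = 1225 → t = 35.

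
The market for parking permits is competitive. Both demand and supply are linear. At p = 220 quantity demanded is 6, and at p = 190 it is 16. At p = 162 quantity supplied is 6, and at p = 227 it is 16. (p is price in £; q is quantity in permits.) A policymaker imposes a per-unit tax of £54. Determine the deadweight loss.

£153.47

Demand slope = (190 − 220)/(16 − 6) = −3, so p = 238 − 3q.
Supply slope = (227 − 162)/(16 − 6) = 6.5, so p = 123 + 6.5q.
Competitive equilibrium: 238 − 3q = 123 + 6.5q → q* = 12.1053, p* = 201.6842.
With the tax, the buyer price exceeds the seller price by 54: (238 − 3q) − (123 + 6.5q) = 54 → q' = 6.4211.
Δq = 12.1053 − 6.4211 = 5.6842; the wedge equals the tax, 54.
Welfare loss = ½ × 5.6842 × 54 = £153.47.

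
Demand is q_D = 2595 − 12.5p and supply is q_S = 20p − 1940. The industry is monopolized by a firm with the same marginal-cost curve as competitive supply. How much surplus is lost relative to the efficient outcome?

6827.76

In inverse form: demand p = 207.6 − 0.08q, supply p = 97 + 0.05q.
Competitive equilibrium: 207.6 − 0.08q = 97 + 0.05q → q* = 850.76923, p* = 139.53846.
Marginal revenue: MR = 207.6 − 0.16q. Set MR = MC: 207.6 − 0.16q = 97 + 0.05q → q_m = 526.66667.
Price p_m = 207.6 − 0.08·526.66667 = 165.46667; MC(q_m) = 97 + 0.05·526.66667 = 123.33333.
Competitive q* = 850.76923, so Δq = 324.10256; wedge = 165.46667 − 123.33333 = 42.13334.
The triangle = ½ × 324.10256 × 42.13334 = 6827.76.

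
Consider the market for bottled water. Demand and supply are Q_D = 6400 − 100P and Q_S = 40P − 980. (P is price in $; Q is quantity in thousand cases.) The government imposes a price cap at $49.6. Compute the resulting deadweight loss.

In inverse form: demand P = 64 − 0.01Q, supply P = 24.5 + 0.025Q.
Competitive equilibrium: 64 − 0.01Q = 24.5 + 0.025Q → Q* = 1128.5714, P* = 52.7143.
At the ceiling P = 49.6, quantity supplied = (49.6 − 24.5)/0.025 = 1004.
Willingness to pay at Q' = 1004: 64 − 0.01·1004 = 53.96.
ΔQ = 1128.5714 − 1004 = 124.5714; wedge = 53.96 − 49.6 = 4.36.
Deadweight loss = ½ × 124.5714 × 4.36 = $271.57 thousand.

$271.57 thousand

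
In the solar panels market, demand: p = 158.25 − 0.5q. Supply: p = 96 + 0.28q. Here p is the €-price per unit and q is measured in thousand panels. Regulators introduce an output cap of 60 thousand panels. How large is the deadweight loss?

Competitive equilibrium: 158.25 − 0.5q = 96 + 0.28q → q* = 79.8077, p* = 118.3462.
At q = 60: demand price = 158.25 − 0.5·60 = 128.25; supply price = 96 + 0.28·60 = 112.8.
Δq = 79.8077 − 60 = 19.8077; wedge = 128.25 − 112.8 = 15.45.
The triangle = ½ × 19.8077 × 15.45 = €153.01 thousand.

€153.01 thousand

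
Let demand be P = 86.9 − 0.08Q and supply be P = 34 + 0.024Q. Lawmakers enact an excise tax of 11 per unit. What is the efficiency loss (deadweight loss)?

581.73

Competitive equilibrium: 86.9 − 0.08Q = 34 + 0.024Q → Q* = 508.6538, P* = 46.2077.
With the tax, the buyer price exceeds the seller price by 11: (86.9 − 0.08Q) − (34 + 0.024Q) = 11 → Q' = 402.8846.
ΔQ = 508.6538 − 402.8846 = 105.7692; the wedge equals the tax, 11.
Deadweight loss = ½ × 105.7692 × 11 = 581.73.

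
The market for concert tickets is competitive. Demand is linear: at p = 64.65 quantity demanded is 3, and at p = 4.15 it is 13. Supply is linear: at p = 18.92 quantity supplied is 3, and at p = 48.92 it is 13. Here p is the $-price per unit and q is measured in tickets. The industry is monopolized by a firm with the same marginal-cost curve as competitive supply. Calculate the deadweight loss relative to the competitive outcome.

Demand slope = (4.15 − 64.65)/(13 − 3) = −6.05, so p = 82.8 − 6.05q.
Supply slope = (48.92 − 18.92)/(13 − 3) = 3, so p = 9.92 + 3q.
Competitive equilibrium: 82.8 − 6.05q = 9.92 + 3q → q* = 8.053, p* = 34.0791.
Marginal revenue: MR = 82.8 − 12.1q. Set MR = MC: 82.8 − 12.1q = 9.92 + 3q → q_m = 4.8265.
Price p_m = 82.8 − 6.05·4.8265 = 53.5997; MC(q_m) = 9.92 + 3·4.8265 = 24.3995.
Competitive q* = 8.053, so Δq = 3.2265; wedge = 53.5997 − 24.3995 = 29.2002.
Deadweight loss = ½ × 3.2265 × 29.2002 = $47.11.

$47.11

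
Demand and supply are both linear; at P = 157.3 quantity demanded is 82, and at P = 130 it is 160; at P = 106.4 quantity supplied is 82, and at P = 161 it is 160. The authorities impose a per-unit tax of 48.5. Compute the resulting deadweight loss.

Demand slope = (130 − 157.3)/(160 − 82) = −0.35, so P = 186 − 0.35Q.
Supply slope = (161 − 106.4)/(160 − 82) = 0.7, so P = 49 + 0.7Q.
Competitive equilibrium: 186 − 0.35Q = 49 + 0.7Q → Q* = 130.4762, P* = 140.3333.
With the tax, the buyer price exceeds the seller price by 48.5: (186 − 0.35Q) − (49 + 0.7Q) = 48.5 → Q' = 84.2857.
ΔQ = 130.4762 − 84.2857 = 46.1905; the wedge equals the tax, 48.5.
Welfare loss = ½ × 46.1905 × 48.5 = 1120.12.

1120.12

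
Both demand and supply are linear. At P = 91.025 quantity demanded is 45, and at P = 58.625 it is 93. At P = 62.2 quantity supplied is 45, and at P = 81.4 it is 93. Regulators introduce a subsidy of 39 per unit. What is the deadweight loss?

Demand slope = (58.625 − 91.025)/(93 − 45) = −0.675, so P = 121.4 − 0.675Q.
Supply slope = (81.4 − 62.2)/(93 − 45) = 0.4, so P = 44.2 + 0.4Q.
Competitive equilibrium: 121.4 − 0.675Q = 44.2 + 0.4Q → Q* = 71.814, P* = 72.9256.
The subsidy lowers effective supply by 39: P = 5.2 + 0.4Q.
New quantity: 121.4 − 0.675Q = 5.2 + 0.4Q → Q' = 108.093.
Overproduction ΔQ = 108.093 − 71.814 = 36.279; wedge = subsidy = 39.
DWL = ½ × 36.279 × 39 = 707.44.

707.44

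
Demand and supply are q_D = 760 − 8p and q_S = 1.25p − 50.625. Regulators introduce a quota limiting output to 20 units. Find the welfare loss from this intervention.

700.54

In inverse form: demand p = 95 − 0.125q, supply p = 40.5 + 0.8q.
Competitive equilibrium: 95 − 0.125q = 40.5 + 0.8q → q* = 58.9189, p* = 87.6351.
At q = 20: demand price = 95 − 0.125·20 = 92.5; supply price = 40.5 + 0.8·20 = 56.5.
Δq = 58.9189 − 20 = 38.9189; wedge = 92.5 − 56.5 = 36.
Welfare loss = ½ × 38.9189 × 36 = 700.54.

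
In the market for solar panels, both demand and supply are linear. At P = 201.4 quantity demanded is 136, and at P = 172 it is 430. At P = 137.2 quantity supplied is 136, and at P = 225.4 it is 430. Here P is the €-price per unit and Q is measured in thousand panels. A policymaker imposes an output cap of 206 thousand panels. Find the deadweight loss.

Demand slope = (172 − 201.4)/(430 − 136) = −0.1, so P = 215 − 0.1Q.
Supply slope = (225.4 − 137.2)/(430 − 136) = 0.3, so P = 96.4 + 0.3Q.
Competitive equilibrium: 215 − 0.1Q = 96.4 + 0.3Q → Q* = 296.5, P* = 185.35.
At Q = 206: demand price = 215 − 0.1·206 = 194.4; supply price = 96.4 + 0.3·206 = 158.2.
ΔQ = 296.5 − 206 = 90.5; wedge = 194.4 − 158.2 = 36.2.
Welfare loss = ½ × 90.5 × 36.2 = €1638.05 thousand.

€1638.05 thousand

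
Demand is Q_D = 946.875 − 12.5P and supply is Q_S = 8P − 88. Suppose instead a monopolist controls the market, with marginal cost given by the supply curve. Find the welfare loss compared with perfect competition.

805.72

In inverse form: demand P = 75.75 − 0.08Q, supply P = 11 + 0.125Q.
Competitive equilibrium: 75.75 − 0.08Q = 11 + 0.125Q → Q* = 315.85366, P* = 50.48171.
Marginal revenue: MR = 75.75 − 0.16Q. Set MR = MC: 75.75 − 0.16Q = 11 + 0.125Q → Q_m = 227.19298.
Price P_m = 75.75 − 0.08·227.19298 = 57.57456; MC(Q_m) = 11 + 0.125·227.19298 = 39.39912.
Competitive Q* = 315.85366, so ΔQ = 88.66068; wedge = 57.57456 − 39.39912 = 18.17544.
Welfare loss = ½ × 88.66068 × 18.17544 = 805.72.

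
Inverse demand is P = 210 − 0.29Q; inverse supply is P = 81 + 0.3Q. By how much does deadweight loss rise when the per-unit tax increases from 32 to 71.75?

Competitive equilibrium: 210 − 0.29Q = 81 + 0.3Q → Q* = 218.6441, P* = 146.5932.
For a per-unit tax t: ΔQ = t/0.59, so DWL = ½·t·(t/0.59) = t²/1.18.
At t = 32: DWL = 867.797. At t = 71.75: DWL = 4362.765.
Increase = 4362.765 − 867.797 = 3494.97.

3494.97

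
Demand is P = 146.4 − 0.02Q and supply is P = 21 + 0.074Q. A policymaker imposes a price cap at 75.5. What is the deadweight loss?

16782.44

Competitive equilibrium: 146.4 − 0.02Q = 21 + 0.074Q → Q* = 1334.04255, P* = 119.71915.
At the ceiling P = 75.5, quantity supplied = (75.5 − 21)/0.074 = 736.48649.
Willingness to pay at Q' = 736.48649: 146.4 − 0.02·736.48649 = 131.67027.
ΔQ = 1334.04255 − 736.48649 = 597.55606; wedge = 131.67027 − 75.5 = 56.17027.
Welfare loss = ½ × 597.55606 × 56.17027 = 16782.44.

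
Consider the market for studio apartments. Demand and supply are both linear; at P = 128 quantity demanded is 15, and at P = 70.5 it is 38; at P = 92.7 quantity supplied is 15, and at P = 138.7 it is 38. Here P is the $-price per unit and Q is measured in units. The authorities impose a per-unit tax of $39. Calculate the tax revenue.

$552.93

Demand slope = (70.5 − 128)/(38 − 15) = −2.5, so P = 165.5 − 2.5Q.
Supply slope = (138.7 − 92.7)/(38 − 15) = 2, so P = 62.7 + 2Q.
Competitive equilibrium: 165.5 − 2.5Q = 62.7 + 2Q → Q* = 22.8444, P* = 108.3889.
With the tax, the buyer price exceeds the seller price by 39: (165.5 − 2.5Q) − (62.7 + 2Q) = 39 → Q' = 14.1778.
Tax revenue = 39 × 14.1778 = $552.93.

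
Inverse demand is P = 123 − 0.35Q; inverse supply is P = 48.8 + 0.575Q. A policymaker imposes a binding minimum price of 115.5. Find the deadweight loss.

1598.39

Competitive equilibrium: 123 − 0.35Q = 48.8 + 0.575Q → Q* = 80.2162, P* = 94.9243.
At the floor P = 115.5, quantity demanded = (123 − 115.5)/0.35 = 21.4286.
Sellers' marginal cost at Q' = 21.4286: 48.8 + 0.575·21.4286 = 61.1214.
ΔQ = 80.2162 − 21.4286 = 58.7876; wedge = 115.5 − 61.1214 = 54.3786.
Deadweight loss = ½ × 58.7876 × 54.3786 = 1598.39.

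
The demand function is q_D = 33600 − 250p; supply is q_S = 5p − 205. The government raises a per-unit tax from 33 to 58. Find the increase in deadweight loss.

5575.98

In inverse form: demand p = 134.4 − 0.004q, supply p = 41 + 0.2q.
Competitive equilibrium: 134.4 − 0.004q = 41 + 0.2q → q* = 457.8431, p* = 132.5686.
For a per-unit tax t: Δq = t/0.204, so DWL = ½·t·(t/0.204) = t²/0.408.
At t = 33: DWL = 2669.118. At t = 58: DWL = 8245.098.
Increase = 8245.098 − 2669.118 = 5575.98.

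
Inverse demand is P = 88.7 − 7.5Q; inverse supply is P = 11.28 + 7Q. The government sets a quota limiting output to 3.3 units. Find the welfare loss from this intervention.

30.15

Competitive equilibrium: 88.7 − 7.5Q = 11.28 + 7Q → Q* = 5.3393, P* = 48.6552.
At Q = 3.3: demand price = 88.7 − 7.5·3.3 = 63.95; supply price = 11.28 + 7·3.3 = 34.38.
ΔQ = 5.3393 − 3.3 = 2.0393; wedge = 63.95 − 34.38 = 29.57.
Deadweight loss = ½ × 2.0393 × 29.57 = 30.15.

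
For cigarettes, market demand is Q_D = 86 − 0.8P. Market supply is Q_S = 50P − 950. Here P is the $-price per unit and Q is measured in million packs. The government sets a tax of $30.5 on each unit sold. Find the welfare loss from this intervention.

$366.24 million

In inverse form: demand P = 107.5 − 1.25Q, supply P = 19 + 0.02Q.
Competitive equilibrium: 107.5 − 1.25Q = 19 + 0.02Q → Q* = 69.685, P* = 20.3937.
With the tax, the buyer price exceeds the seller price by 30.5: (107.5 − 1.25Q) − (19 + 0.02Q) = 30.5 → Q' = 45.6693.
ΔQ = 69.685 − 45.6693 = 24.0157; the wedge equals the tax, 30.5.
Deadweight loss = ½ × 24.0157 × 30.5 = $366.24 million.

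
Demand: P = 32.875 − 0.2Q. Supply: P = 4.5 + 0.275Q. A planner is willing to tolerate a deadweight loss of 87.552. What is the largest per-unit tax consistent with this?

9.12

Competitive equilibrium: 32.875 − 0.2Q = 4.5 + 0.275Q → Q* = 59.7368, P* = 20.9276.
A tax t gives ΔQ = t/0.475 and wedge t, so DWL = t²/0.95.
t²/0.95 = 87.552 → t² = 83.1744 → t = 9.12.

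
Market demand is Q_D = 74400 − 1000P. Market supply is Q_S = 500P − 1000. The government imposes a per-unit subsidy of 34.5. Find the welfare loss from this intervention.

In inverse form: demand P = 74.4 − 0.001Q, supply P = 2 + 0.002Q.
Competitive equilibrium: 74.4 − 0.001Q = 2 + 0.002Q → Q* = 24133.3333, P* = 50.2667.
The subsidy lowers effective supply by 34.5: P = 0.002Q − 32.5.
New quantity: 74.4 − 0.001Q = 0.002Q − 32.5 → Q' = 35633.3333.
Overproduction ΔQ = 35633.3333 − 24133.3333 = 11500; wedge = subsidy = 34.5.
The triangle = ½ × 11500 × 34.5 = 198375.

198375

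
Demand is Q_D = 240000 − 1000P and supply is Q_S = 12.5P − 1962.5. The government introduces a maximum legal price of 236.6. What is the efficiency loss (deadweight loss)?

35.70

In inverse form: demand P = 240 − 0.001Q, supply P = 157 + 0.08Q.
Competitive equilibrium: 240 − 0.001Q = 157 + 0.08Q → Q* = 1024.6914, P* = 238.9753.
At the ceiling P = 236.6, quantity supplied = (236.6 − 157)/0.08 = 995.
Willingness to pay at Q' = 995: 240 − 0.001·995 = 239.005.
ΔQ = 1024.6914 − 995 = 29.6914; wedge = 239.005 − 236.6 = 2.405.
Welfare loss = ½ × 29.6914 × 2.405 = 35.70.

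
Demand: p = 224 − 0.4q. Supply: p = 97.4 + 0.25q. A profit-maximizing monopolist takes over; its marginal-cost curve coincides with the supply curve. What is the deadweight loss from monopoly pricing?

1789.23

Competitive equilibrium: 224 − 0.4q = 97.4 + 0.25q → q* = 194.76923, p* = 146.09231.
Marginal revenue: MR = 224 − 0.8q. Set MR = MC: 224 − 0.8q = 97.4 + 0.25q → q_m = 120.57143.
Price p_m = 224 − 0.4·120.57143 = 175.77143; MC(q_m) = 97.4 + 0.25·120.57143 = 127.54286.
Competitive q* = 194.76923, so Δq = 74.1978; wedge = 175.77143 − 127.54286 = 48.22857.
Welfare loss = ½ × 74.1978 × 48.22857 = 1789.23.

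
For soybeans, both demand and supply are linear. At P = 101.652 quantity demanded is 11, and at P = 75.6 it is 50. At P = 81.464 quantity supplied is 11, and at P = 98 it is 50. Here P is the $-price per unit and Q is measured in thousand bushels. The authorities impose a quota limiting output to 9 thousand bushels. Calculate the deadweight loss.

Demand slope = (75.6 − 101.652)/(50 − 11) = −0.668, so P = 109 − 0.668Q.
Supply slope = (98 − 81.464)/(50 − 11) = 0.424, so P = 76.8 + 0.424Q.
Competitive equilibrium: 109 − 0.668Q = 76.8 + 0.424Q → Q* = 29.4872, P* = 89.3026.
At Q = 9: demand price = 109 − 0.668·9 = 102.988; supply price = 76.8 + 0.424·9 = 80.616.
ΔQ = 29.4872 − 9 = 20.4872; wedge = 102.988 − 80.616 = 22.372.
Deadweight loss = ½ × 20.4872 × 22.372 = $229.17 thousand.

$229.17 thousand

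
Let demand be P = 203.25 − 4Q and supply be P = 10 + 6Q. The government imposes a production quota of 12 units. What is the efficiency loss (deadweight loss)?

268.28

Competitive equilibrium: 203.25 − 4Q = 10 + 6Q → Q* = 19.325, P* = 125.95.
At Q = 12: demand price = 203.25 − 4·12 = 155.25; supply price = 10 + 6·12 = 82.
ΔQ = 19.325 − 12 = 7.325; wedge = 155.25 − 82 = 73.25.
Welfare loss = ½ × 7.325 × 73.25 = 268.28.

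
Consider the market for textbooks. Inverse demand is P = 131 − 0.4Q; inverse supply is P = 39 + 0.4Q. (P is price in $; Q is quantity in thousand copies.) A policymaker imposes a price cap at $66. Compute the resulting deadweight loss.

Competitive equilibrium: 131 − 0.4Q = 39 + 0.4Q → Q* = 115, P* = 85.
At the ceiling P = 66, quantity supplied = (66 − 39)/0.4 = 67.5.
Willingness to pay at Q' = 67.5: 131 − 0.4·67.5 = 104.
ΔQ = 115 − 67.5 = 47.5; wedge = 104 − 66 = 38.
Welfare loss = ½ × 47.5 × 38 = $902.50 thousand.

$902.50 thousand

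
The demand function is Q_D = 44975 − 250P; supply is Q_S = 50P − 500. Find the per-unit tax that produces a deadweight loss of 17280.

28.8

In inverse form: demand P = 179.9 − 0.004Q, supply P = 10 + 0.02Q.
Competitive equilibrium: 179.9 − 0.004Q = 10 + 0.02Q → Q* = 7079.1667, P* = 151.5833.
A tax t gives ΔQ = t/0.024 and wedge t, so DWL = t²/0.048.
t²/0.048 = 17280 → t² = 829.44 → t = 28.8.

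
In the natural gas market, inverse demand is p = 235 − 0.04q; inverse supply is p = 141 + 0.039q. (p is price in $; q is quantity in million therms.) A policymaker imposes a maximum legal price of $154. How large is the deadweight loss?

Competitive equilibrium: 235 − 0.04q = 141 + 0.039q → q* = 1189.87342, p* = 187.40506.
At the ceiling p = 154, quantity supplied = (154 − 141)/0.039 = 333.33333.
Willingness to pay at q' = 333.33333: 235 − 0.04·333.33333 = 221.66667.
Δq = 1189.87342 − 333.33333 = 856.54009; wedge = 221.66667 − 154 = 67.66667.
DWL = ½ × 856.54009 × 67.66667 = $28979.61 million.

$28979.61 million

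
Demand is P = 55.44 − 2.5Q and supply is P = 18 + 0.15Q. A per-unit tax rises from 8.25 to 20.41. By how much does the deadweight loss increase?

Competitive equilibrium: 55.44 − 2.5Q = 18 + 0.15Q → Q* = 14.1283, P* = 20.1192.
For a per-unit tax t: ΔQ = t/2.65, so DWL = ½·t·(t/2.65) = t²/5.3.
At t = 8.25: DWL = 12.842. At t = 20.41: DWL = 78.598.
Increase = 78.598 − 12.842 = 65.76.

65.76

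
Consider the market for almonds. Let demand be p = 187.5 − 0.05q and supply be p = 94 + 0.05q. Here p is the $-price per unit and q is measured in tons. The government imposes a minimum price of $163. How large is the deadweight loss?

$9901.25

Competitive equilibrium: 187.5 − 0.05q = 94 + 0.05q → q* = 935, p* = 140.75.
At the floor p = 163, quantity demanded = (187.5 − 163)/0.05 = 490.
Sellers' marginal cost at q' = 490: 94 + 0.05·490 = 118.5.
Δq = 935 − 490 = 445; wedge = 163 − 118.5 = 44.5.
The triangle = ½ × 445 × 44.5 = $9901.25.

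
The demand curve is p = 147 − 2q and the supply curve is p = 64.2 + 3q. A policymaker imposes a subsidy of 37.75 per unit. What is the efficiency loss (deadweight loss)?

Competitive equilibrium: 147 − 2q = 64.2 + 3q → q* = 16.56, p* = 113.88.
The subsidy lowers effective supply by 37.75: p = 26.45 + 3q.
New quantity: 147 − 2q = 26.45 + 3q → q' = 24.11.
Overproduction Δq = 24.11 − 16.56 = 7.55; wedge = subsidy = 37.75.
DWL = ½ × 7.55 × 37.75 = 142.51.

142.51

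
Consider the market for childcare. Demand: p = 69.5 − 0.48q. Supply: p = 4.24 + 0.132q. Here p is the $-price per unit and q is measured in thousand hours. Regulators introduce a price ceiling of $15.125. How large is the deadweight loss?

Competitive equilibrium: 69.5 − 0.48q = 4.24 + 0.132q → q* = 106.634, p* = 18.3157.
At the ceiling p = 15.125, quantity supplied = (15.125 − 4.24)/0.132 = 82.4621.
Willingness to pay at q' = 82.4621: 69.5 − 0.48·82.4621 = 29.9182.
Δq = 106.634 − 82.4621 = 24.1719; wedge = 29.9182 − 15.125 = 14.7932.
Welfare loss = ½ × 24.1719 × 14.7932 = $178.79 thousand.

$178.79 thousand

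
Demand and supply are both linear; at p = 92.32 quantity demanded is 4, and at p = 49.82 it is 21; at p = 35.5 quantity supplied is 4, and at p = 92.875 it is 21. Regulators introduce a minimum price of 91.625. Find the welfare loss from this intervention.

Demand slope = (49.82 − 92.32)/(21 − 4) = −2.5, so p = 102.32 − 2.5q.
Supply slope = (92.875 − 35.5)/(21 − 4) = 3.375, so p = 22 + 3.375q.
Competitive equilibrium: 102.32 − 2.5q = 22 + 3.375q → q* = 13.6715, p* = 68.1413.
At the floor p = 91.625, quantity demanded = (102.32 − 91.625)/2.5 = 4.278.
Sellers' marginal cost at q' = 4.278: 22 + 3.375·4.278 = 36.4383.
Δq = 13.6715 − 4.278 = 9.3935; wedge = 91.625 − 36.4383 = 55.1867.
Welfare loss = ½ × 9.3935 × 55.1867 = 259.20.

259.20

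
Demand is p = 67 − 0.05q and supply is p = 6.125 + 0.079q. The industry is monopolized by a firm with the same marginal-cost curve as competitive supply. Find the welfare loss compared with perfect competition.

Competitive equilibrium: 67 − 0.05q = 6.125 + 0.079q → q* = 471.8992, p* = 43.405.
Marginal revenue: MR = 67 − 0.1q. Set MR = MC: 67 − 0.1q = 6.125 + 0.079q → q_m = 340.0838.
Price p_m = 67 − 0.05·340.0838 = 49.9958; MC(q_m) = 6.125 + 0.079·340.0838 = 32.9916.
Competitive q* = 471.8992, so Δq = 131.8154; wedge = 49.9958 − 32.9916 = 17.0042.
The triangle = ½ × 131.8154 × 17.0042 = 1120.71.

1120.71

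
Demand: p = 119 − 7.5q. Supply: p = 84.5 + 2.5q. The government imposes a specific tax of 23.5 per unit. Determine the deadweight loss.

Competitive equilibrium: 119 − 7.5q = 84.5 + 2.5q → q* = 3.45, p* = 93.125.
With the tax, the buyer price exceeds the seller price by 23.5: (119 − 7.5q) − (84.5 + 2.5q) = 23.5 → q' = 1.1.
Δq = 3.45 − 1.1 = 2.35; the wedge equals the tax, 23.5.
Welfare loss = ½ × 2.35 × 23.5 = 27.61.

27.61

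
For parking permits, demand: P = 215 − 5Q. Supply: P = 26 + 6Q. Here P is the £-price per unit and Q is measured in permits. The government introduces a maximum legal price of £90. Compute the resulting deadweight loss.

£233.46

Competitive equilibrium: 215 − 5Q = 26 + 6Q → Q* = 17.1818, P* = 129.0909.
At the ceiling P = 90, quantity supplied = (90 − 26)/6 = 10.6667.
Willingness to pay at Q' = 10.6667: 215 − 5·10.6667 = 161.6665.
ΔQ = 17.1818 − 10.6667 = 6.5151; wedge = 161.6665 − 90 = 71.6665.
The triangle = ½ × 6.5151 × 71.6665 = £233.46.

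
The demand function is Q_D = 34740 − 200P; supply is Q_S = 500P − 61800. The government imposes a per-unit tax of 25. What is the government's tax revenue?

In inverse form: demand P = 173.7 − 0.005Q, supply P = 123.6 + 0.002Q.
Competitive equilibrium: 173.7 − 0.005Q = 123.6 + 0.002Q → Q* = 7157.1429, P* = 137.9143.
With the tax, the buyer price exceeds the seller price by 25: (173.7 − 0.005Q) − (123.6 + 0.002Q) = 25 → Q' = 3585.7143.
Tax revenue = 25 × 3585.7143 = 89642.86.

89642.86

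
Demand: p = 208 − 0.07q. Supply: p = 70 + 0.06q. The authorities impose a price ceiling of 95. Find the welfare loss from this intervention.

27030.88

Competitive equilibrium: 208 − 0.07q = 70 + 0.06q → q* = 1061.538462, p* = 133.692308.
At the ceiling p = 95, quantity supplied = (95 − 70)/0.06 = 416.666667.
Willingness to pay at q' = 416.666667: 208 − 0.07·416.666667 = 178.833333.
Δq = 1061.538462 − 416.666667 = 644.871795; wedge = 178.833333 − 95 = 83.833333.
Deadweight loss = ½ × 644.871795 × 83.833333 = 27030.88.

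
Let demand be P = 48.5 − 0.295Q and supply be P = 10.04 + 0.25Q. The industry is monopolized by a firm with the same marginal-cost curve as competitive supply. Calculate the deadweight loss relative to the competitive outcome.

Competitive equilibrium: 48.5 − 0.295Q = 10.04 + 0.25Q → Q* = 70.5688, P* = 27.6822.
Marginal revenue: MR = 48.5 − 0.59Q. Set MR = MC: 48.5 − 0.59Q = 10.04 + 0.25Q → Q_m = 45.7857.
Price P_m = 48.5 − 0.295·45.7857 = 34.9932; MC(Q_m) = 10.04 + 0.25·45.7857 = 21.4864.
Competitive Q* = 70.5688, so ΔQ = 24.7831; wedge = 34.9932 − 21.4864 = 13.5068.
Welfare loss = ½ × 24.7831 × 13.5068 = 167.37.

167.37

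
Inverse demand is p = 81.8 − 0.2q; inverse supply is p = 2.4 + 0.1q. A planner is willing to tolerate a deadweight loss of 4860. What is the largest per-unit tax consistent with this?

Competitive equilibrium: 81.8 − 0.2q = 2.4 + 0.1q → q* = 264.6667, p* = 28.8667.
A tax t gives Δq = t/0.3 and wedge t, so DWL = t²/0.6.
t²/0.6 = 4860 → t² = 2916 → t = 54.

54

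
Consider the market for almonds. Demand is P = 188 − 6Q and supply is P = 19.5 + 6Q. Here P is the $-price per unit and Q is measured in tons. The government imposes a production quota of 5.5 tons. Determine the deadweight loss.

$437.76

Competitive equilibrium: 188 − 6Q = 19.5 + 6Q → Q* = 14.0417, P* = 103.75.
At Q = 5.5: demand price = 188 − 6·5.5 = 155; supply price = 19.5 + 6·5.5 = 52.5.
ΔQ = 14.0417 − 5.5 = 8.5417; wedge = 155 − 52.5 = 102.5.
DWL = ½ × 8.5417 × 102.5 = $437.76.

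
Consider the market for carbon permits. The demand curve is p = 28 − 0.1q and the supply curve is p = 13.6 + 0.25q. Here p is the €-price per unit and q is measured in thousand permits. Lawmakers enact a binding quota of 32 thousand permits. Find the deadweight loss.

€14.63 thousand

Competitive equilibrium: 28 − 0.1q = 13.6 + 0.25q → q* = 41.1429, p* = 23.8857.
At q = 32: demand price = 28 − 0.1·32 = 24.8; supply price = 13.6 + 0.25·32 = 21.6.
Δq = 41.1429 − 32 = 9.1429; wedge = 24.8 − 21.6 = 3.2.
The triangle = ½ × 9.1429 × 3.2 = €14.63 thousand.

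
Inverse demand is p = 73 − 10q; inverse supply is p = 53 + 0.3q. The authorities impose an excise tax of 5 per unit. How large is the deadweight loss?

Competitive equilibrium: 73 − 10q = 53 + 0.3q → q* = 1.9417, p* = 53.5825.
With the tax, the buyer price exceeds the seller price by 5: (73 − 10q) − (53 + 0.3q) = 5 → q' = 1.4563.
Δq = 1.9417 − 1.4563 = 0.4854; the wedge equals the tax, 5.
The triangle = ½ × 0.4854 × 5 = 1.21.

1.21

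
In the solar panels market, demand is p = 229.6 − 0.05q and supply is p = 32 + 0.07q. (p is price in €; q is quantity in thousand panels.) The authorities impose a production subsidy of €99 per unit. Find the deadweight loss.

€40837.50 thousand

Competitive equilibrium: 229.6 − 0.05q = 32 + 0.07q → q* = 1646.6667, p* = 147.2667.
The subsidy lowers effective supply by 99: p = 0.07q − 67.
New quantity: 229.6 − 0.05q = 0.07q − 67 → q' = 2471.6667.
Overproduction Δq = 2471.6667 − 1646.6667 = 825; wedge = subsidy = 99.
Welfare loss = ½ × 825 × 99 = €40837.50 thousand.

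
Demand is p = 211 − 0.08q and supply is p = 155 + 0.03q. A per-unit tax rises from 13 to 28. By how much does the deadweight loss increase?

2795.45

Competitive equilibrium: 211 − 0.08q = 155 + 0.03q → q* = 509.0909, p* = 170.2727.
For a per-unit tax t: Δq = t/0.11, so DWL = ½·t·(t/0.11) = t²/0.22.
At t = 13: DWL = 768.182. At t = 28: DWL = 3563.636.
Increase = 3563.636 − 768.182 = 2795.45.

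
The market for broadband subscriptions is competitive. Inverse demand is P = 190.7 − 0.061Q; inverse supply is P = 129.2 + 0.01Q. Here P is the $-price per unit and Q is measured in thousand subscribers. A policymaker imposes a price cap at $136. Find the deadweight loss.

$1230.76 thousand

Competitive equilibrium: 190.7 − 0.061Q = 129.2 + 0.01Q → Q* = 866.1972, P* = 137.862.
At the ceiling P = 136, quantity supplied = (136 − 129.2)/0.01 = 680.
Willingness to pay at Q' = 680: 190.7 − 0.061·680 = 149.22.
ΔQ = 866.1972 − 680 = 186.1972; wedge = 149.22 − 136 = 13.22.
DWL = ½ × 186.1972 × 13.22 = $1230.76 thousand.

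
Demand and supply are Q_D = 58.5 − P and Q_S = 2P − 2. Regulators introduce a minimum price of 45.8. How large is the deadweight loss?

In inverse form: demand P = 58.5 − Q, supply P = 1 + 0.5Q.
Competitive equilibrium: 58.5 − Q = 1 + 0.5Q → Q* = 38.3333, P* = 20.1667.
At the floor P = 45.8, quantity demanded = (58.5 − 45.8)/1 = 12.7.
Sellers' marginal cost at Q' = 12.7: 1 + 0.5·12.7 = 7.35.
ΔQ = 38.3333 − 12.7 = 25.6333; wedge = 45.8 − 7.35 = 38.45.
DWL = ½ × 25.6333 × 38.45 = 492.80.

492.80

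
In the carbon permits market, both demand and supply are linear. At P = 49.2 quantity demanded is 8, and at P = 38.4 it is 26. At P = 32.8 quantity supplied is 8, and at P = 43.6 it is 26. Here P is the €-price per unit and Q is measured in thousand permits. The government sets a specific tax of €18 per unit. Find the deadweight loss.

€135 thousand

Demand slope = (38.4 − 49.2)/(26 − 8) = −0.6, so P = 54 − 0.6Q.
Supply slope = (43.6 − 32.8)/(26 − 8) = 0.6, so P = 28 + 0.6Q.
Competitive equilibrium: 54 − 0.6Q = 28 + 0.6Q → Q* = 21.6667, P* = 41.
With the tax, the buyer price exceeds the seller price by 18: (54 − 0.6Q) − (28 + 0.6Q) = 18 → Q' = 6.6667.
ΔQ = 21.6667 − 6.6667 = 15; the wedge equals the tax, 18.
The triangle = ½ × 15 × 18 = €135 thousand.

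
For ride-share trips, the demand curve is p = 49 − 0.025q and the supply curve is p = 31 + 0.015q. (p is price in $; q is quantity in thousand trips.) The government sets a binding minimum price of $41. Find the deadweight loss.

$338 thousand

Competitive equilibrium: 49 − 0.025q = 31 + 0.015q → q* = 450, p* = 37.75.
At the floor p = 41, quantity demanded = (49 − 41)/0.025 = 320.
Sellers' marginal cost at q' = 320: 31 + 0.015·320 = 35.8.
Δq = 450 − 320 = 130; wedge = 41 − 35.8 = 5.2.
DWL = ½ × 130 × 5.2 = $338 thousand.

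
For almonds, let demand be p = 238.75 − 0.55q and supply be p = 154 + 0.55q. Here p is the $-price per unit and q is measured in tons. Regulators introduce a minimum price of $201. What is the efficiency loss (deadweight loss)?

Competitive equilibrium: 238.75 − 0.55q = 154 + 0.55q → q* = 77.0455, p* = 196.375.
At the floor p = 201, quantity demanded = (238.75 − 201)/0.55 = 68.6364.
Sellers' marginal cost at q' = 68.6364: 154 + 0.55·68.6364 = 191.75.
Δq = 77.0455 − 68.6364 = 8.4091; wedge = 201 − 191.75 = 9.25.
The triangle = ½ × 8.4091 × 9.25 = $38.89.

$38.89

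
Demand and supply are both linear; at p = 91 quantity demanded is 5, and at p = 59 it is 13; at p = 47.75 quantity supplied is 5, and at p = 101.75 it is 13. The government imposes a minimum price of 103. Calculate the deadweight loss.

Demand slope = (59 − 91)/(13 − 5) = −4, so p = 111 − 4q.
Supply slope = (101.75 − 47.75)/(13 − 5) = 6.75, so p = 14 + 6.75q.
Competitive equilibrium: 111 − 4q = 14 + 6.75q → q* = 9.0233, p* = 74.907.
At the floor p = 103, quantity demanded = (111 − 103)/4 = 2.
Sellers' marginal cost at q' = 2: 14 + 6.75·2 = 27.5.
Δq = 9.0233 − 2 = 7.0233; wedge = 103 − 27.5 = 75.5.
Welfare loss = ½ × 7.0233 × 75.5 = 265.13.

265.13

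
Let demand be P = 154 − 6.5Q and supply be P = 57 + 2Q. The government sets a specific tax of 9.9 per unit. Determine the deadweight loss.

Competitive equilibrium: 154 − 6.5Q = 57 + 2Q → Q* = 11.4118, P* = 79.8235.
With the tax, the buyer price exceeds the seller price by 9.9: (154 − 6.5Q) − (57 + 2Q) = 9.9 → Q' = 10.2471.
ΔQ = 11.4118 − 10.2471 = 1.1647; the wedge equals the tax, 9.9.
Deadweight loss = ½ × 1.1647 × 9.9 = 5.77.

5.77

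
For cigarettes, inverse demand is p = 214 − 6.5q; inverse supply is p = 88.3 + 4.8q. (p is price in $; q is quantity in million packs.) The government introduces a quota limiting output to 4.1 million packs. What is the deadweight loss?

$278.74 million

Competitive equilibrium: 214 − 6.5q = 88.3 + 4.8q → q* = 11.1239, p* = 141.6947.
At q = 4.1: demand price = 214 − 6.5·4.1 = 187.35; supply price = 88.3 + 4.8·4.1 = 107.98.
Δq = 11.1239 − 4.1 = 7.0239; wedge = 187.35 − 107.98 = 79.37.
Deadweight loss = ½ × 7.0239 × 79.37 = $278.74 million.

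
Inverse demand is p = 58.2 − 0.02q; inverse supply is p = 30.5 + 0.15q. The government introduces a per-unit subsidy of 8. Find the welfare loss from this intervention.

188.24

Competitive equilibrium: 58.2 − 0.02q = 30.5 + 0.15q → q* = 162.9412, p* = 54.9412.
The subsidy lowers effective supply by 8: p = 22.5 + 0.15q.
New quantity: 58.2 − 0.02q = 22.5 + 0.15q → q' = 210.
Overproduction Δq = 210 − 162.9412 = 47.0588; wedge = subsidy = 8.
Deadweight loss = ½ × 47.0588 × 8 = 188.24.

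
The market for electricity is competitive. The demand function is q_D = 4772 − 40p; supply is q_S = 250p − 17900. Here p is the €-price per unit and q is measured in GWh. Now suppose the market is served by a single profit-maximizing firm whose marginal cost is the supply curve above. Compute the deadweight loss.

€8408.17

In inverse form: demand p = 119.3 − 0.025q, supply p = 71.6 + 0.004q.
Competitive equilibrium: 119.3 − 0.025q = 71.6 + 0.004q → q* = 1644.82759, p* = 78.17931.
Marginal revenue: MR = 119.3 − 0.05q. Set MR = MC: 119.3 − 0.05q = 71.6 + 0.004q → q_m = 883.33333.
Price p_m = 119.3 − 0.025·883.33333 = 97.21667; MC(q_m) = 71.6 + 0.004·883.33333 = 75.13333.
Competitive q* = 1644.82759, so Δq = 761.49426; wedge = 97.21667 − 75.13333 = 22.08334.
DWL = ½ × 761.49426 × 22.08334 = €8408.17.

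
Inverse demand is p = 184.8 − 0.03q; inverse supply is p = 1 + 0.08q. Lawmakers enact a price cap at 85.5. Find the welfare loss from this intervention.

Competitive equilibrium: 184.8 − 0.03q = 1 + 0.08q → q* = 1670.9091, p* = 134.6727.
At the ceiling p = 85.5, quantity supplied = (85.5 − 1)/0.08 = 1056.25.
Willingness to pay at q' = 1056.25: 184.8 − 0.03·1056.25 = 153.1125.
Δq = 1670.9091 − 1056.25 = 614.6591; wedge = 153.1125 − 85.5 = 67.6125.
DWL = ½ × 614.6591 × 67.6125 = 20779.32.

20779.32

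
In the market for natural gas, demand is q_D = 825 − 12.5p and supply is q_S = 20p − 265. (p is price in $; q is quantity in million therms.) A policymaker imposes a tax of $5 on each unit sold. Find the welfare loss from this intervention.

$96.15 million

In inverse form: demand p = 66 − 0.08q, supply p = 13.25 + 0.05q.
Competitive equilibrium: 66 − 0.08q = 13.25 + 0.05q → q* = 405.7692, p* = 33.5385.
With the tax, the buyer price exceeds the seller price by 5: (66 − 0.08q) − (13.25 + 0.05q) = 5 → q' = 367.3077.
Δq = 405.7692 − 367.3077 = 38.4615; the wedge equals the tax, 5.
The triangle = ½ × 38.4615 × 5 = $96.15 million.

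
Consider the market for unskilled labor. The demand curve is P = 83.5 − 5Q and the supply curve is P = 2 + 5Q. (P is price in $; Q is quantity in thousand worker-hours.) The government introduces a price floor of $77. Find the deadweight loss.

$234.61 thousand

Competitive equilibrium: 83.5 − 5Q = 2 + 5Q → Q* = 8.15, P* = 42.75.
At the floor P = 77, quantity demanded = (83.5 − 77)/5 = 1.3.
Sellers' marginal cost at Q' = 1.3: 2 + 5·1.3 = 8.5.
ΔQ = 8.15 − 1.3 = 6.85; wedge = 77 − 8.5 = 68.5.
Deadweight loss = ½ × 6.85 × 68.5 = $234.61 thousand.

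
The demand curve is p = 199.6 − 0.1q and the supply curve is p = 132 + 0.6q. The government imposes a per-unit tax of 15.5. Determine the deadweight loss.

Competitive equilibrium: 199.6 − 0.1q = 132 + 0.6q → q* = 96.5714, p* = 189.9429.
With the tax, the buyer price exceeds the seller price by 15.5: (199.6 − 0.1q) − (132 + 0.6q) = 15.5 → q' = 74.4286.
Δq = 96.5714 − 74.4286 = 22.1428; the wedge equals the tax, 15.5.
Welfare loss = ½ × 22.1428 × 15.5 = 171.61.

171.61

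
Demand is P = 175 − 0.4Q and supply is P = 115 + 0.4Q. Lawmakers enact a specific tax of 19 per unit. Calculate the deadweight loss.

225.625

Competitive equilibrium: 175 − 0.4Q = 115 + 0.4Q → Q* = 75, P* = 145.
With the tax, the buyer price exceeds the seller price by 19: (175 − 0.4Q) − (115 + 0.4Q) = 19 → Q' = 51.25.
ΔQ = 75 − 51.25 = 23.75; the wedge equals the tax, 19.
Deadweight loss = ½ × 23.75 × 19 = 225.625.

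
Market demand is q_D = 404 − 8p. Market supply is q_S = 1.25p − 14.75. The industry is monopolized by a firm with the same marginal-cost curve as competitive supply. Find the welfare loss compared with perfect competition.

In inverse form: demand p = 50.5 − 0.125q, supply p = 11.8 + 0.8q.
Competitive equilibrium: 50.5 − 0.125q = 11.8 + 0.8q → q* = 41.8378, p* = 45.2703.
Marginal revenue: MR = 50.5 − 0.25q. Set MR = MC: 50.5 − 0.25q = 11.8 + 0.8q → q_m = 36.8571.
Price p_m = 50.5 − 0.125·36.8571 = 45.8929; MC(q_m) = 11.8 + 0.8·36.8571 = 41.2857.
Competitive q* = 41.8378, so Δq = 4.9807; wedge = 45.8929 − 41.2857 = 4.6072.
Deadweight loss = ½ × 4.9807 × 4.6072 = 11.47.

11.47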